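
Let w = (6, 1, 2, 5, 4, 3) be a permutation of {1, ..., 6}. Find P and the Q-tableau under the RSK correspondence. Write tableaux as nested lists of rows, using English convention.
Insert each entry of the permutation into P by Schensted row insertion, recording in Q the position of each new cell.

Insert 6: appended to row 1. P = [[6]], Q = [[1]].
Insert 1: 1 bumps 6 from row 1; 6 starts row 2. P = [[1], [6]], Q = [[1], [2]].
Insert 2: appended to row 1. P = [[1, 2], [6]], Q = [[1, 3], [2]].
Insert 5: appended to row 1. P = [[1, 2, 5], [6]], Q = [[1, 3, 4], [2]].
Insert 4: 4 bumps 5 from row 1; 5 bumps 6 from row 2; 6 starts row 3. P = [[1, 2, 4], [5], [6]], Q = [[1, 3, 4], [2], [5]].
Insert 3: 3 bumps 4 from row 1; 4 bumps 5 from row 2; 5 bumps 6 from row 3; 6 starts row 4. P = [[1, 2, 3], [4], [5], [6]], Q = [[1, 3, 4], [2], [5], [6]].

So P = [[1, 2, 3], [4], [5], [6]], Q = [[1, 3, 4], [2], [5], [6]].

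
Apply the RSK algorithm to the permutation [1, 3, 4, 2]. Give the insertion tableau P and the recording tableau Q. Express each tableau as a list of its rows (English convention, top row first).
P = [[1, 2, 4], [3]], Q = [[1, 2, 3], [4]]

Insert each entry of the permutation into P by Schensted row insertion, recording in Q the position of each new cell.

Insert 1: appended to row 1. P = [[1]].
Insert 3: appended to row 1. P = [[1, 3]].
Insert 4: appended to row 1. P = [[1, 3, 4]].
Insert 2: 2 bumps 3 from row 1; 3 starts row 2. P = [[1, 2, 4], [3]].

So P = [[1, 2, 4], [3]], Q = [[1, 2, 3], [4]].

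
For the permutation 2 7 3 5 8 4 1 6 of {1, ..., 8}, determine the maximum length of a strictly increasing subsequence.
4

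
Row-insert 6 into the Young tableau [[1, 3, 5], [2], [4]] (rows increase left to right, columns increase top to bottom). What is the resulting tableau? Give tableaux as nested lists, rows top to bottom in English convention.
6 is larger than every entry of row 1, so it is appended to row 1. The new tableau is [[1, 3, 5, 6], [2], [4]].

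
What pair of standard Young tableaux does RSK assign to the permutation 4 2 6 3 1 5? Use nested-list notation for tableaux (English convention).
Insert each entry of the permutation into P by Schensted row insertion, recording in Q the position of each new cell.

Insert 4: appended to row 1. P = [[4]], Q = [[1]].
Insert 2: 2 bumps 4 from row 1; 4 starts row 2. P = [[2], [4]], Q = [[1], [2]].
Insert 6: appended to row 1. P = [[2, 6], [4]], Q = [[1, 3], [2]].
Insert 3: 3 bumps 6 from row 1; 6 appends to row 2. P = [[2, 3], [4, 6]], Q = [[1, 3], [2, 4]].
Insert 1: 1 bumps 2 from row 1; 2 bumps 4 from row 2; 4 starts row 3. P = [[1, 3], [2, 6], [4]], Q = [[1, 3], [2, 4], [5]].
Insert 5: appended to row 1. P = [[1, 3, 5], [2, 6], [4]], Q = [[1, 3, 6], [2, 4], [5]].

So P = [[1, 3, 5], [2, 6], [4]], Q = [[1, 3, 6], [2, 4], [5]].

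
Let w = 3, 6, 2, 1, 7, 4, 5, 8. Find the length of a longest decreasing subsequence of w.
3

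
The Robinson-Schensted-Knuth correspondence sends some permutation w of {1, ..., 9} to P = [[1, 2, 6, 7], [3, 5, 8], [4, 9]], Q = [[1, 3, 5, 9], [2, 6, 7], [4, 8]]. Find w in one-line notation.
4 3 5 1 9 2 8 6 7

Reverse the RSK construction: for i from n down to 1, find the cell of Q containing i, remove the entry at that cell from P, and reverse-bump it up through P; the value ejected from row 1 is w(i).

Step i=9: Q has 9 at row 1, column 4; remove that cell from P, ejecting 7. So w(9) = 7. P is now [[1, 2, 6], [3, 5, 8], [4, 9]].
Step i=8: Q has 8 at row 3, column 2; remove 9 from row 3 of P and reverse-bump: 9 enters row 2 and ejects 8; 8 enters row 1 and ejects 6. So w(8) = 6. P is now [[1, 2, 8], [3, 5, 9], [4]].
Step i=7: Q has 7 at row 2, column 3; remove 9 from row 2 of P and reverse-bump: 9 enters row 1 and ejects 8. So w(7) = 8. P is now [[1, 2, 9], [3, 5], [4]].
Step i=6: Q has 6 at row 2, column 2; remove 5 from row 2 of P and reverse-bump: 5 enters row 1 and ejects 2. So w(6) = 2. P is now [[1, 5, 9], [3], [4]].
Step i=5: Q has 5 at row 1, column 3; remove that cell from P, ejecting 9. So w(5) = 9. P is now [[1, 5], [3], [4]].
Step i=4: Q has 4 at row 3, column 1; remove 4 from row 3 of P and reverse-bump: 4 enters row 2 and ejects 3; 3 enters row 1 and ejects 1. So w(4) = 1. P is now [[3, 5], [4]].
Step i=3: Q has 3 at row 1, column 2; remove that cell from P, ejecting 5. So w(3) = 5. P is now [[3], [4]].
Step i=2: Q has 2 at row 2, column 1; remove 4 from row 2 of P and reverse-bump: 4 enters row 1 and ejects 3. So w(2) = 3. P is now [[4]].
Step i=1: Q has 1 at row 1, column 1; remove that cell from P, ejecting 4. So w(1) = 4. P is now [].

So w = 4 3 5 1 9 2 8 6 7.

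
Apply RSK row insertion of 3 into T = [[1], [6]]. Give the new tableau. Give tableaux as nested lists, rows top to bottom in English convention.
[[1, 3], [6]]

3 is larger than every entry of row 1, so it is appended to row 1. The new tableau is [[1, 3], [6]].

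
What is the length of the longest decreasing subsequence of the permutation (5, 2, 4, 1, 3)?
3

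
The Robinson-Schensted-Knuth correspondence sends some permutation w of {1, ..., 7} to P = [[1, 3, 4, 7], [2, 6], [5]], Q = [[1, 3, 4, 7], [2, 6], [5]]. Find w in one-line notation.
Reverse the RSK construction: for i from n down to 1, find the cell of Q containing i, remove the entry at that cell from P, and reverse-bump it up through P; the value ejected from row 1 is w(i).

Step i=7: Q has 7 at row 1, column 4; remove that cell from P, ejecting 7. So w(7) = 7. P is now [[1, 3, 4], [2, 6], [5]].
Step i=6: Q has 6 at row 2, column 2; remove 6 from row 2 of P and reverse-bump: 6 enters row 1 and ejects 4. So w(6) = 4. P is now [[1, 3, 6], [2], [5]].
Step i=5: Q has 5 at row 3, column 1; remove 5 from row 3 of P and reverse-bump: 5 enters row 2 and ejects 2; 2 enters row 1 and ejects 1. So w(5) = 1. P is now [[2, 3, 6], [5]].
Step i=4: Q has 4 at row 1, column 3; remove that cell from P, ejecting 6. So w(4) = 6. P is now [[2, 3], [5]].
Step i=3: Q has 3 at row 1, column 2; remove that cell from P, ejecting 3. So w(3) = 3. P is now [[2], [5]].
Step i=2: Q has 2 at row 2, column 1; remove 5 from row 2 of P and reverse-bump: 5 enters row 1 and ejects 2. So w(2) = 2. P is now [[5]].
Step i=1: Q has 1 at row 1, column 1; remove that cell from P, ejecting 5. So w(1) = 5. P is now [].

So w = 5 2 3 6 1 4 7.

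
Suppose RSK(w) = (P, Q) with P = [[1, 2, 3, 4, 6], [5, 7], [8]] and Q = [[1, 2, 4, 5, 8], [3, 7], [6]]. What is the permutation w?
1 8 2 5 7 3 4 6

Reverse RSK: for i = n, n-1, ..., 1, locate i in Q, remove the corresponding corner cell from P, and reverse-bump its entry up through P; the value ejected from row 1 is w(i).

So w = 1 8 2 5 7 3 4 6.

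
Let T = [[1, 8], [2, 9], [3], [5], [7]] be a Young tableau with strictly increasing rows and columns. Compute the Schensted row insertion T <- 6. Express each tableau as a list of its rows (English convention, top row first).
In row 1, 6 replaces 8 (the leftmost entry greater than 6); 8 is bumped to row 2. In row 2, 8 replaces 9 (the leftmost entry greater than 8); 9 is bumped to row 3. 9 is appended to row 3. The new tableau is [[1, 6], [2, 8], [3, 9], [5], [7]].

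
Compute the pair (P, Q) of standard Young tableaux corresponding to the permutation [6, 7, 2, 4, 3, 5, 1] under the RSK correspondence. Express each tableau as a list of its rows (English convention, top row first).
Insert each entry of the permutation into P by Schensted row insertion, recording in Q the position of each new cell.

Insert 6: appended to row 1. P = [[6]], Q = [[1]].
Insert 7: appended to row 1. P = [[6, 7]], Q = [[1, 2]].
Insert 2: 2 bumps 6 from row 1; 6 starts row 2. P = [[2, 7], [6]], Q = [[1, 2], [3]].
Insert 4: 4 bumps 7 from row 1; 7 appends to row 2. P = [[2, 4], [6, 7]], Q = [[1, 2], [3, 4]].
Insert 3: 3 bumps 4 from row 1; 4 bumps 6 from row 2; 6 starts row 3. P = [[2, 3], [4, 7], [6]], Q = [[1, 2], [3, 4], [5]].
Insert 5: appended to row 1. P = [[2, 3, 5], [4, 7], [6]], Q = [[1, 2, 6], [3, 4], [5]].
Insert 1: 1 bumps 2 from row 1; 2 bumps 4 from row 2; 4 bumps 6 from row 3; 6 starts row 4. P = [[1, 3, 5], [2, 7], [4], [6]], Q = [[1, 2, 6], [3, 4], [5], [7]].

So P = [[1, 3, 5], [2, 7], [4], [6]], Q = [[1, 2, 6], [3, 4], [5], [7]].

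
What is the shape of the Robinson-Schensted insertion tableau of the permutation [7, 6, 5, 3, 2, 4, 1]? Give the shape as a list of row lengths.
RSK row insertion gives P = [[1, 4], [2], [3], [5], [6], [7]], which has shape [2, 1, 1, 1, 1, 1].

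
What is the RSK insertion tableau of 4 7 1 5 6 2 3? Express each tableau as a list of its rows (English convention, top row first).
P = [[1, 2, 3], [4, 5, 6], [7]]

After inserting 4: P = [[4]].
After inserting 7: P = [[4, 7]].
After inserting 1: P = [[1, 7], [4]].
After inserting 5: P = [[1, 5], [4, 7]].
After inserting 6: P = [[1, 5, 6], [4, 7]].
After inserting 2: P = [[1, 2, 6], [4, 5], [7]].
After inserting 3: P = [[1, 2, 3], [4, 5, 6], [7]].

So P = [[1, 2, 3], [4, 5, 6], [7]].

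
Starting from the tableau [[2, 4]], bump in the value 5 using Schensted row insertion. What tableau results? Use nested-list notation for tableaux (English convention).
[[2, 4, 5]]

5 is larger than every entry of row 1, so it is appended to row 1. The new tableau is [[2, 4, 5]].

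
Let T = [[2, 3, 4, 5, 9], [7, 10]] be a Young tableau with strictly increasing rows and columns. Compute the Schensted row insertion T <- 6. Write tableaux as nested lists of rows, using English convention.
[[2, 3, 4, 5, 6], [7, 9], [10]]

In row 1, 6 replaces 9 (the leftmost entry greater than 6); 9 is bumped to row 2. In row 2, 9 replaces 10 (the leftmost entry greater than 9); 10 is bumped to row 3. 10 starts a new row 3. The new tableau is [[2, 3, 4, 5, 6], [7, 9], [10]].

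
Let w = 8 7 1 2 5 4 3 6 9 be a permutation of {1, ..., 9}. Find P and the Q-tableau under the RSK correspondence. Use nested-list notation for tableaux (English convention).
Insert each entry of the permutation into P by Schensted row insertion, recording in Q the position of each new cell.

Insert 8: appended to row 1. P = [[8]].
Insert 7: 7 bumps 8 from row 1; 8 starts row 2. P = [[7], [8]].
Insert 1: 1 bumps 7 from row 1; 7 bumps 8 from row 2; 8 starts row 3. P = [[1], [7], [8]].
Insert 2: appended to row 1. P = [[1, 2], [7], [8]].
Insert 5: appended to row 1. P = [[1, 2, 5], [7], [8]].
Insert 4: 4 bumps 5 from row 1; 5 bumps 7 from row 2; 7 bumps 8 from row 3; 8 starts row 4. P = [[1, 2, 4], [5], [7], [8]].
Insert 3: 3 bumps 4 from row 1; 4 bumps 5 from row 2; 5 bumps 7 from row 3; 7 bumps 8 from row 4; 8 starts row 5. P = [[1, 2, 3], [4], [5], [7], [8]].
Insert 6: appended to row 1. P = [[1, 2, 3, 6], [4], [5], [7], [8]].
Insert 9: appended to row 1. P = [[1, 2, 3, 6, 9], [4], [5], [7], [8]].

So P = [[1, 2, 3, 6, 9], [4], [5], [7], [8]], Q = [[1, 4, 5, 8, 9], [2], [3], [6], [7]].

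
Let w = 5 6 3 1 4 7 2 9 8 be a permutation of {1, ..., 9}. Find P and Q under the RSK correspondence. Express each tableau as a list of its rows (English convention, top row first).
Insert each entry of the permutation into P by Schensted row insertion, recording in Q the position of each new cell.

Insert 5: appended to row 1. P = [[5]], Q = [[1]].
Insert 6: appended to row 1. P = [[5, 6]], Q = [[1, 2]].
Insert 3: 3 bumps 5 from row 1; 5 starts row 2. P = [[3, 6], [5]], Q = [[1, 2], [3]].
Insert 1: 1 bumps 3 from row 1; 3 bumps 5 from row 2; 5 starts row 3. P = [[1, 6], [3], [5]], Q = [[1, 2], [3], [4]].
Insert 4: 4 bumps 6 from row 1; 6 appends to row 2. P = [[1, 4], [3, 6], [5]], Q = [[1, 2], [3, 5], [4]].
Insert 7: appended to row 1. P = [[1, 4, 7], [3, 6], [5]], Q = [[1, 2, 6], [3, 5], [4]].
Insert 2: 2 bumps 4 from row 1; 4 bumps 6 from row 2; 6 appends to row 3. P = [[1, 2, 7], [3, 4], [5, 6]], Q = [[1, 2, 6], [3, 5], [4, 7]].
Insert 9: appended to row 1. P = [[1, 2, 7, 9], [3, 4], [5, 6]], Q = [[1, 2, 6, 8], [3, 5], [4, 7]].
Insert 8: 8 bumps 9 from row 1; 9 appends to row 2. P = [[1, 2, 7, 8], [3, 4, 9], [5, 6]], Q = [[1, 2, 6, 8], [3, 5, 9], [4, 7]].

So P = [[1, 2, 7, 8], [3, 4, 9], [5, 6]], Q = [[1, 2, 6, 8], [3, 5, 9], [4, 7]].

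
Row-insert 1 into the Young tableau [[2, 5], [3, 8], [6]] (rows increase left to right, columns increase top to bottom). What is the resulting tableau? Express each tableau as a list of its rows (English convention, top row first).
In row 1, 1 replaces 2 (the leftmost entry greater than 1); 2 is bumped to row 2. In row 2, 2 replaces 3 (the leftmost entry greater than 2); 3 is bumped to row 3. In row 3, 3 replaces 6 (the leftmost entry greater than 3); 6 is bumped to row 4. 6 starts a new row 4. The new tableau is [[1, 5], [2, 8], [3], [6]].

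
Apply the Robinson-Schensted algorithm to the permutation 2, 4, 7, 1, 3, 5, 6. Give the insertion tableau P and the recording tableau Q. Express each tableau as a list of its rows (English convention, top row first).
Insert each entry of the permutation into P by Schensted row insertion, recording in Q the position of each new cell.

Insert 2: appended to row 1. P = [[2]], Q = [[1]].
Insert 4: appended to row 1. P = [[2, 4]], Q = [[1, 2]].
Insert 7: appended to row 1. P = [[2, 4, 7]], Q = [[1, 2, 3]].
Insert 1: 1 bumps 2 from row 1; 2 starts row 2. P = [[1, 4, 7], [2]], Q = [[1, 2, 3], [4]].
Insert 3: 3 bumps 4 from row 1; 4 appends to row 2. P = [[1, 3, 7], [2, 4]], Q = [[1, 2, 3], [4, 5]].
Insert 5: 5 bumps 7 from row 1; 7 appends to row 2. P = [[1, 3, 5], [2, 4, 7]], Q = [[1, 2, 3], [4, 5, 6]].
Insert 6: appended to row 1. P = [[1, 3, 5, 6], [2, 4, 7]], Q = [[1, 2, 3, 7], [4, 5, 6]].

So P = [[1, 3, 5, 6], [2, 4, 7]], Q = [[1, 2, 3, 7], [4, 5, 6]].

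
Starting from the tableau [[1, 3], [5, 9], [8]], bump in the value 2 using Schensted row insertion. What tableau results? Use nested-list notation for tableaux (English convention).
[[1, 2], [3, 9], [5], [8]]

In row 1, 2 replaces 3 (the leftmost entry greater than 2); 3 is bumped to row 2. In row 2, 3 replaces 5 (the leftmost entry greater than 3); 5 is bumped to row 3. In row 3, 5 replaces 8 (the leftmost entry greater than 5); 8 is bumped to row 4. 8 starts a new row 4. The new tableau is [[1, 2], [3, 9], [5], [8]].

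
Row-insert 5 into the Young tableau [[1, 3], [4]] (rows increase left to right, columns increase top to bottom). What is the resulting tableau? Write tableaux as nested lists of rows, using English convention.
[[1, 3, 5], [4]]

5 is larger than every entry of row 1, so it is appended to row 1. The new tableau is [[1, 3, 5], [4]].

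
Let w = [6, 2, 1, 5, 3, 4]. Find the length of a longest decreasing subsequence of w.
3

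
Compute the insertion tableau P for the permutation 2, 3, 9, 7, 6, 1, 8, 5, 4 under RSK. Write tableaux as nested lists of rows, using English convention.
Insert 2: appended to row 1. P = [[2]].
Insert 3: appended to row 1. P = [[2, 3]].
Insert 9: appended to row 1. P = [[2, 3, 9]].
Insert 7: 7 bumps 9 from row 1; 9 starts row 2. P = [[2, 3, 7], [9]].
Insert 6: 6 bumps 7 from row 1; 7 bumps 9 from row 2; 9 starts row 3. P = [[2, 3, 6], [7], [9]].
Insert 1: 1 bumps 2 from row 1; 2 bumps 7 from row 2; 7 bumps 9 from row 3; 9 starts row 4. P = [[1, 3, 6], [2], [7], [9]].
Insert 8: appended to row 1. P = [[1, 3, 6, 8], [2], [7], [9]].
Insert 5: 5 bumps 6 from row 1; 6 appends to row 2. P = [[1, 3, 5, 8], [2, 6], [7], [9]].
Insert 4: 4 bumps 5 from row 1; 5 bumps 6 from row 2; 6 bumps 7 from row 3; 7 bumps 9 from row 4; 9 starts row 5. P = [[1, 3, 4, 8], [2, 5], [6], [7], [9]].

So P = [[1, 3, 4, 8], [2, 5], [6], [7], [9]].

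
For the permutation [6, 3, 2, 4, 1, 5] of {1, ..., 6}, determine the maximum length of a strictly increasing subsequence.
3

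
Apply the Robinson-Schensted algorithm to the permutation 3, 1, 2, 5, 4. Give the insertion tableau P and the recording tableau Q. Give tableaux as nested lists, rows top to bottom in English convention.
Insert each entry of the permutation into P by Schensted row insertion, recording in Q the position of each new cell.

Insert 3: appended to row 1. P = [[3]].
Insert 1: 1 bumps 3 from row 1; 3 starts row 2. P = [[1], [3]].
Insert 2: appended to row 1. P = [[1, 2], [3]].
Insert 5: appended to row 1. P = [[1, 2, 5], [3]].
Insert 4: 4 bumps 5 from row 1; 5 appends to row 2. P = [[1, 2, 4], [3, 5]].

So P = [[1, 2, 4], [3, 5]], Q = [[1, 3, 4], [2, 5]].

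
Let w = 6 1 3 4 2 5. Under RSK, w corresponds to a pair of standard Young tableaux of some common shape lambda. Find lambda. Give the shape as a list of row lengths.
[4, 1, 1]

RSK row insertion gives P = [[1, 2, 4, 5], [3], [6]], which has shape [4, 1, 1].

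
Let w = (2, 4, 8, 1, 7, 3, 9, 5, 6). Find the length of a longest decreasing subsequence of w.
3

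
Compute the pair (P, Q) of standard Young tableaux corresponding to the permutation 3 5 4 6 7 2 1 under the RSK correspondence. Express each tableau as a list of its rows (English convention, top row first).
P = [[1, 4, 6, 7], [2], [3], [5]], Q = [[1, 2, 4, 5], [3], [6], [7]]

Insert each entry of the permutation into P by Schensted row insertion, recording in Q the position of each new cell.

Insert 3: appended to row 1. P = [[3]].
Insert 5: appended to row 1. P = [[3, 5]].
Insert 4: 4 bumps 5 from row 1; 5 starts row 2. P = [[3, 4], [5]].
Insert 6: appended to row 1. P = [[3, 4, 6], [5]].
Insert 7: appended to row 1. P = [[3, 4, 6, 7], [5]].
Insert 2: 2 bumps 3 from row 1; 3 bumps 5 from row 2; 5 starts row 3. P = [[2, 4, 6, 7], [3], [5]].
Insert 1: 1 bumps 2 from row 1; 2 bumps 3 from row 2; 3 bumps 5 from row 3; 5 starts row 4. P = [[1, 4, 6, 7], [2], [3], [5]].

So P = [[1, 4, 6, 7], [2], [3], [5]], Q = [[1, 2, 4, 5], [3], [6], [7]].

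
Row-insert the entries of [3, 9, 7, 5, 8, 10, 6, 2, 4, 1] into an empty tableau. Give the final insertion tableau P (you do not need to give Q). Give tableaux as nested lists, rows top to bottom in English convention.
P = [[1, 4, 6, 10], [2, 5], [3, 8], [7], [9]]

Insert 3: appended to row 1. P = [[3]].
Insert 9: appended to row 1. P = [[3, 9]].
Insert 7: 7 bumps 9 from row 1; 9 starts row 2. P = [[3, 7], [9]].
Insert 5: 5 bumps 7 from row 1; 7 bumps 9 from row 2; 9 starts row 3. P = [[3, 5], [7], [9]].
Insert 8: appended to row 1. P = [[3, 5, 8], [7], [9]].
Insert 10: appended to row 1. P = [[3, 5, 8, 10], [7], [9]].
Insert 6: 6 bumps 8 from row 1; 8 appends to row 2. P = [[3, 5, 6, 10], [7, 8], [9]].
Insert 2: 2 bumps 3 from row 1; 3 bumps 7 from row 2; 7 bumps 9 from row 3; 9 starts row 4. P = [[2, 5, 6, 10], [3, 8], [7], [9]].
Insert 4: 4 bumps 5 from row 1; 5 bumps 8 from row 2; 8 appends to row 3. P = [[2, 4, 6, 10], [3, 5], [7, 8], [9]].
Insert 1: 1 bumps 2 from row 1; 2 bumps 3 from row 2; 3 bumps 7 from row 3; 7 bumps 9 from row 4; 9 starts row 5. P = [[1, 4, 6, 10], [2, 5], [3, 8], [7], [9]].

So P = [[1, 4, 6, 10], [2, 5], [3, 8], [7], [9]].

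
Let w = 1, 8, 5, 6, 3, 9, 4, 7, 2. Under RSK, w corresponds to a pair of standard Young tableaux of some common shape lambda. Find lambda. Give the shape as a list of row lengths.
Row-insert each entry into an empty tableau.

After inserting 1: P = [[1]].
After inserting 8: P = [[1, 8]].
After inserting 5: P = [[1, 5], [8]].
After inserting 6: P = [[1, 5, 6], [8]].
After inserting 3: P = [[1, 3, 6], [5], [8]].
After inserting 9: P = [[1, 3, 6, 9], [5], [8]].
After inserting 4: P = [[1, 3, 4, 9], [5, 6], [8]].
After inserting 7: P = [[1, 3, 4, 7], [5, 6, 9], [8]].
After inserting 2: P = [[1, 2, 4, 7], [3, 6, 9], [5], [8]].

The final insertion tableau P = [[1, 2, 4, 7], [3, 6, 9], [5], [8]] has shape [4, 3, 1, 1].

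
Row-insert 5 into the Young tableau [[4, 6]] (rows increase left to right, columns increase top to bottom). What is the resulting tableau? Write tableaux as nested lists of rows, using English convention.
In row 1, 5 replaces 6 (the leftmost entry greater than 5); 6 is bumped to row 2. 6 starts a new row 2. The new tableau is [[4, 5], [6]].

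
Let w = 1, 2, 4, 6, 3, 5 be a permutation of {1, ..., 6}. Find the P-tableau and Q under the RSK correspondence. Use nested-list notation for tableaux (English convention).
P = [[1, 2, 3, 5], [4, 6]], Q = [[1, 2, 3, 4], [5, 6]]

Insert each entry of the permutation into P by Schensted row insertion, recording in Q the position of each new cell.

Insert 1: appended to row 1. P = [[1]], Q = [[1]].
Insert 2: appended to row 1. P = [[1, 2]], Q = [[1, 2]].
Insert 4: appended to row 1. P = [[1, 2, 4]], Q = [[1, 2, 3]].
Insert 6: appended to row 1. P = [[1, 2, 4, 6]], Q = [[1, 2, 3, 4]].
Insert 3: 3 bumps 4 from row 1; 4 starts row 2. P = [[1, 2, 3, 6], [4]], Q = [[1, 2, 3, 4], [5]].
Insert 5: 5 bumps 6 from row 1; 6 appends to row 2. P = [[1, 2, 3, 5], [4, 6]], Q = [[1, 2, 3, 4], [5, 6]].

So P = [[1, 2, 3, 5], [4, 6]], Q = [[1, 2, 3, 4], [5, 6]].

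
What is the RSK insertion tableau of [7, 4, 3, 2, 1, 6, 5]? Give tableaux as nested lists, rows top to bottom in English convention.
Insert 7: appended to row 1. P = [[7]].
Insert 4: 4 bumps 7 from row 1; 7 starts row 2. P = [[4], [7]].
Insert 3: 3 bumps 4 from row 1; 4 bumps 7 from row 2; 7 starts row 3. P = [[3], [4], [7]].
Insert 2: 2 bumps 3 from row 1; 3 bumps 4 from row 2; 4 bumps 7 from row 3; 7 starts row 4. P = [[2], [3], [4], [7]].
Insert 1: 1 bumps 2 from row 1; 2 bumps 3 from row 2; 3 bumps 4 from row 3; 4 bumps 7 from row 4; 7 starts row 5. P = [[1], [2], [3], [4], [7]].
Insert 6: appended to row 1. P = [[1, 6], [2], [3], [4], [7]].
Insert 5: 5 bumps 6 from row 1; 6 appends to row 2. P = [[1, 5], [2, 6], [3], [4], [7]].

So P = [[1, 5], [2, 6], [3], [4], [7]].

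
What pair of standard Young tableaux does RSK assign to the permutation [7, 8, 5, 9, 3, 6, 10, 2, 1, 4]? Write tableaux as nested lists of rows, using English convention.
P = [[1, 4, 9, 10], [2, 6], [3, 8], [5], [7]], Q = [[1, 2, 4, 7], [3, 6], [5, 10], [8], [9]]

Insert each entry of the permutation into P by Schensted row insertion, recording in Q the position of each new cell.

After inserting 7: P = [[7]].
After inserting 8: P = [[7, 8]].
After inserting 5: P = [[5, 8], [7]].
After inserting 9: P = [[5, 8, 9], [7]].
After inserting 3: P = [[3, 8, 9], [5], [7]].
After inserting 6: P = [[3, 6, 9], [5, 8], [7]].
After inserting 10: P = [[3, 6, 9, 10], [5, 8], [7]].
After inserting 2: P = [[2, 6, 9, 10], [3, 8], [5], [7]].
After inserting 1: P = [[1, 6, 9, 10], [2, 8], [3], [5], [7]].
After inserting 4: P = [[1, 4, 9, 10], [2, 6], [3, 8], [5], [7]].

So P = [[1, 4, 9, 10], [2, 6], [3, 8], [5], [7]], Q = [[1, 2, 4, 7], [3, 6], [5, 10], [8], [9]].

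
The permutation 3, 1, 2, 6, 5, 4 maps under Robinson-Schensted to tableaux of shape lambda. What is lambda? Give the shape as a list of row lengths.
Row-insert each entry into an empty tableau.

After inserting 3: P = [[3]].
After inserting 1: P = [[1], [3]].
After inserting 2: P = [[1, 2], [3]].
After inserting 6: P = [[1, 2, 6], [3]].
After inserting 5: P = [[1, 2, 5], [3, 6]].
After inserting 4: P = [[1, 2, 4], [3, 5], [6]].

The final insertion tableau P = [[1, 2, 4], [3, 5], [6]] has shape [3, 2, 1].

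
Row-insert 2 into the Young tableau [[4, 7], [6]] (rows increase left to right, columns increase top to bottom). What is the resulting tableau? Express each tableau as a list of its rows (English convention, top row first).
[[2, 7], [4], [6]]

In row 1, 2 replaces 4 (the leftmost entry greater than 2); 4 is bumped to row 2. In row 2, 4 replaces 6 (the leftmost entry greater than 4); 6 is bumped to row 3. 6 starts a new row 3. The new tableau is [[2, 7], [4], [6]].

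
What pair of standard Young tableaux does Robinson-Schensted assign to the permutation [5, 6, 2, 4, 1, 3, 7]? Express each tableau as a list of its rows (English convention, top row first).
Insert each entry of the permutation into P by Schensted row insertion, recording in Q the position of each new cell.

After inserting 5: P = [[5]].
After inserting 6: P = [[5, 6]].
After inserting 2: P = [[2, 6], [5]].
After inserting 4: P = [[2, 4], [5, 6]].
After inserting 1: P = [[1, 4], [2, 6], [5]].
After inserting 3: P = [[1, 3], [2, 4], [5, 6]].
After inserting 7: P = [[1, 3, 7], [2, 4], [5, 6]].

So P = [[1, 3, 7], [2, 4], [5, 6]], Q = [[1, 2, 7], [3, 4], [5, 6]].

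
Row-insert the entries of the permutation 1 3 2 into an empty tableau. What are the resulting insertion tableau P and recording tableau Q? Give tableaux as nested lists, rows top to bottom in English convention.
P = [[1, 2], [3]], Q = [[1, 2], [3]]

Insert each entry of the permutation into P by Schensted row insertion, recording in Q the position of each new cell.

Insert 1: appended to row 1. P = [[1]], Q = [[1]].
Insert 3: appended to row 1. P = [[1, 3]], Q = [[1, 2]].
Insert 2: 2 bumps 3 from row 1; 3 starts row 2. P = [[1, 2], [3]], Q = [[1, 2], [3]].

So P = [[1, 2], [3]], Q = [[1, 2], [3]].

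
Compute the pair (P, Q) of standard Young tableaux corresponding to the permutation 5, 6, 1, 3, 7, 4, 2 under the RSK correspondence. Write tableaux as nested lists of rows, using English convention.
P = [[1, 2, 4], [3, 6, 7], [5]], Q = [[1, 2, 5], [3, 4, 6], [7]]

Insert each entry of the permutation into P by Schensted row insertion, recording in Q the position of each new cell.

Insert 5: appended to row 1. P = [[5]].
Insert 6: appended to row 1. P = [[5, 6]].
Insert 1: 1 bumps 5 from row 1; 5 starts row 2. P = [[1, 6], [5]].
Insert 3: 3 bumps 6 from row 1; 6 appends to row 2. P = [[1, 3], [5, 6]].
Insert 7: appended to row 1. P = [[1, 3, 7], [5, 6]].
Insert 4: 4 bumps 7 from row 1; 7 appends to row 2. P = [[1, 3, 4], [5, 6, 7]].
Insert 2: 2 bumps 3 from row 1; 3 bumps 5 from row 2; 5 starts row 3. P = [[1, 2, 4], [3, 6, 7], [5]].

So P = [[1, 2, 4], [3, 6, 7], [5]], Q = [[1, 2, 5], [3, 4, 6], [7]].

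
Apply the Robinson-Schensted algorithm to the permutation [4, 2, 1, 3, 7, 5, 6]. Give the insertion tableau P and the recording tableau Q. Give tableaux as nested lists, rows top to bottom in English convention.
Insert each entry of the permutation into P by Schensted row insertion, recording in Q the position of each new cell.

Insert 4: appended to row 1. P = [[4]].
Insert 2: 2 bumps 4 from row 1; 4 starts row 2. P = [[2], [4]].
Insert 1: 1 bumps 2 from row 1; 2 bumps 4 from row 2; 4 starts row 3. P = [[1], [2], [4]].
Insert 3: appended to row 1. P = [[1, 3], [2], [4]].
Insert 7: appended to row 1. P = [[1, 3, 7], [2], [4]].
Insert 5: 5 bumps 7 from row 1; 7 appends to row 2. P = [[1, 3, 5], [2, 7], [4]].
Insert 6: appended to row 1. P = [[1, 3, 5, 6], [2, 7], [4]].

So P = [[1, 3, 5, 6], [2, 7], [4]], Q = [[1, 4, 5, 7], [2, 6], [3]].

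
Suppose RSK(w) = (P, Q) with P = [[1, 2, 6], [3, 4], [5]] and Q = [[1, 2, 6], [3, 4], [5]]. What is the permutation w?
Reverse RSK: for i = n, n-1, ..., 1, locate i in Q, remove the corresponding corner cell from P, and reverse-bump its entry up through P; the value ejected from row 1 is w(i).

So w = 3 5 1 4 2 6.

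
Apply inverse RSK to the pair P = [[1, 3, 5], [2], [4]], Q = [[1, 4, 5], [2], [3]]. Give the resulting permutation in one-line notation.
4 2 1 3 5

Reverse the RSK construction: for i from n down to 1, find the cell of Q containing i, remove the entry at that cell from P, and reverse-bump it up through P; the value ejected from row 1 is w(i).

Step i=5: Q has 5 at row 1, column 3; remove that cell from P, ejecting 5. So w(5) = 5. P is now [[1, 3], [2], [4]].
Step i=4: Q has 4 at row 1, column 2; remove that cell from P, ejecting 3. So w(4) = 3. P is now [[1], [2], [4]].
Step i=3: Q has 3 at row 3, column 1; remove 4 from row 3 of P and reverse-bump: 4 enters row 2 and ejects 2; 2 enters row 1 and ejects 1. So w(3) = 1. P is now [[2], [4]].
Step i=2: Q has 2 at row 2, column 1; remove 4 from row 2 of P and reverse-bump: 4 enters row 1 and ejects 2. So w(2) = 2. P is now [[4]].
Step i=1: Q has 1 at row 1, column 1; remove that cell from P, ejecting 4. So w(1) = 4. P is now [].

So w = 4 2 1 3 5.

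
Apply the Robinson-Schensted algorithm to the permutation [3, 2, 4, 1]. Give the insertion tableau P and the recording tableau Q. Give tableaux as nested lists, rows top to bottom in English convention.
P = [[1, 4], [2], [3]], Q = [[1, 3], [2], [4]]

Insert each entry of the permutation into P by Schensted row insertion, recording in Q the position of each new cell.

Insert 3: appended to row 1. P = [[3]], Q = [[1]].
Insert 2: 2 bumps 3 from row 1; 3 starts row 2. P = [[2], [3]], Q = [[1], [2]].
Insert 4: appended to row 1. P = [[2, 4], [3]], Q = [[1, 3], [2]].
Insert 1: 1 bumps 2 from row 1; 2 bumps 3 from row 2; 3 starts row 3. P = [[1, 4], [2], [3]], Q = [[1, 3], [2], [4]].

So P = [[1, 4], [2], [3]], Q = [[1, 3], [2], [4]].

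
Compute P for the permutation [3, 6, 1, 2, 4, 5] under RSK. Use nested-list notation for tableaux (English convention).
P = [[1, 2, 4, 5], [3, 6]]

Insert 3: appended to row 1. P = [[3]].
Insert 6: appended to row 1. P = [[3, 6]].
Insert 1: 1 bumps 3 from row 1; 3 starts row 2. P = [[1, 6], [3]].
Insert 2: 2 bumps 6 from row 1; 6 appends to row 2. P = [[1, 2], [3, 6]].
Insert 4: appended to row 1. P = [[1, 2, 4], [3, 6]].
Insert 5: appended to row 1. P = [[1, 2, 4, 5], [3, 6]].

So P = [[1, 2, 4, 5], [3, 6]].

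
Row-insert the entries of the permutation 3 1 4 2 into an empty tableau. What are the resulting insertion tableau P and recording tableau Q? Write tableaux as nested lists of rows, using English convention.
P = [[1, 2], [3, 4]], Q = [[1, 3], [2, 4]]

Insert each entry of the permutation into P by Schensted row insertion, recording in Q the position of each new cell.

After inserting 3: P = [[3]].
After inserting 1: P = [[1], [3]].
After inserting 4: P = [[1, 4], [3]].
After inserting 2: P = [[1, 2], [3, 4]].

So P = [[1, 2], [3, 4]], Q = [[1, 3], [2, 4]].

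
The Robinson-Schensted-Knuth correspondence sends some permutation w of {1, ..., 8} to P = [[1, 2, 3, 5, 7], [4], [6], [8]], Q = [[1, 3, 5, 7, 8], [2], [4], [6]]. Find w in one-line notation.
Reverse the RSK construction: for i from n down to 1, find the cell of Q containing i, remove the entry at that cell from P, and reverse-bump it up through P; the value ejected from row 1 is w(i).

Step i=8: Q has 8 at row 1, column 5; remove that cell from P, ejecting 7. So w(8) = 7. P is now [[1, 2, 3, 5], [4], [6], [8]].
Step i=7: Q has 7 at row 1, column 4; remove that cell from P, ejecting 5. So w(7) = 5. P is now [[1, 2, 3], [4], [6], [8]].
Step i=6: Q has 6 at row 4, column 1; remove 8 from row 4 of P and reverse-bump: 8 enters row 3 and ejects 6; 6 enters row 2 and ejects 4; 4 enters row 1 and ejects 3. So w(6) = 3. P is now [[1, 2, 4], [6], [8]].
Step i=5: Q has 5 at row 1, column 3; remove that cell from P, ejecting 4. So w(5) = 4. P is now [[1, 2], [6], [8]].
Step i=4: Q has 4 at row 3, column 1; remove 8 from row 3 of P and reverse-bump: 8 enters row 2 and ejects 6; 6 enters row 1 and ejects 2. So w(4) = 2. P is now [[1, 6], [8]].
Step i=3: Q has 3 at row 1, column 2; remove that cell from P, ejecting 6. So w(3) = 6. P is now [[1], [8]].
Step i=2: Q has 2 at row 2, column 1; remove 8 from row 2 of P and reverse-bump: 8 enters row 1 and ejects 1. So w(2) = 1. P is now [[8]].
Step i=1: Q has 1 at row 1, column 1; remove that cell from P, ejecting 8. So w(1) = 8. P is now [].

So w = 8 1 6 2 4 3 5 7.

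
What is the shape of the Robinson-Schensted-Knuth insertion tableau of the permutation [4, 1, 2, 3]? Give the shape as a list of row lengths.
Row-insert each entry into an empty tableau.

After inserting 4: P = [[4]].
After inserting 1: P = [[1], [4]].
After inserting 2: P = [[1, 2], [4]].
After inserting 3: P = [[1, 2, 3], [4]].

The final insertion tableau P = [[1, 2, 3], [4]] has shape [3, 1].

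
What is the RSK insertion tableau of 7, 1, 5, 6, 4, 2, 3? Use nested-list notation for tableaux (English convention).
P = [[1, 2, 3], [4, 6], [5], [7]]

Insert 7: appended to row 1. P = [[7]].
Insert 1: 1 bumps 7 from row 1; 7 starts row 2. P = [[1], [7]].
Insert 5: appended to row 1. P = [[1, 5], [7]].
Insert 6: appended to row 1. P = [[1, 5, 6], [7]].
Insert 4: 4 bumps 5 from row 1; 5 bumps 7 from row 2; 7 starts row 3. P = [[1, 4, 6], [5], [7]].
Insert 2: 2 bumps 4 from row 1; 4 bumps 5 from row 2; 5 bumps 7 from row 3; 7 starts row 4. P = [[1, 2, 6], [4], [5], [7]].
Insert 3: 3 bumps 6 from row 1; 6 appends to row 2. P = [[1, 2, 3], [4, 6], [5], [7]].

So P = [[1, 2, 3], [4, 6], [5], [7]].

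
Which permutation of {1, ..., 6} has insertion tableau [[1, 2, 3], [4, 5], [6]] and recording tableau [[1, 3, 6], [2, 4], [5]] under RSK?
4 1 6 5 2 3

Reverse the RSK construction: for i from n down to 1, find the cell of Q containing i, remove the entry at that cell from P, and reverse-bump it up through P; the value ejected from row 1 is w(i).

Step i=6: Q has 6 at row 1, column 3; remove that cell from P, ejecting 3. So w(6) = 3. P is now [[1, 2], [4, 5], [6]].
Step i=5: Q has 5 at row 3, column 1; remove 6 from row 3 of P and reverse-bump: 6 enters row 2 and ejects 5; 5 enters row 1 and ejects 2. So w(5) = 2. P is now [[1, 5], [4, 6]].
Step i=4: Q has 4 at row 2, column 2; remove 6 from row 2 of P and reverse-bump: 6 enters row 1 and ejects 5. So w(4) = 5. P is now [[1, 6], [4]].
Step i=3: Q has 3 at row 1, column 2; remove that cell from P, ejecting 6. So w(3) = 6. P is now [[1], [4]].
Step i=2: Q has 2 at row 2, column 1; remove 4 from row 2 of P and reverse-bump: 4 enters row 1 and ejects 1. So w(2) = 1. P is now [[4]].
Step i=1: Q has 1 at row 1, column 1; remove that cell from P, ejecting 4. So w(1) = 4. P is now [].

So w = 4 1 6 5 2 3.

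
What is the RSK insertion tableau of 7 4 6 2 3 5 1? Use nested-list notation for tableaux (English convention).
P = [[1, 3, 5], [2, 6], [4], [7]]

Insert 7: appended to row 1. P = [[7]].
Insert 4: 4 bumps 7 from row 1; 7 starts row 2. P = [[4], [7]].
Insert 6: appended to row 1. P = [[4, 6], [7]].
Insert 2: 2 bumps 4 from row 1; 4 bumps 7 from row 2; 7 starts row 3. P = [[2, 6], [4], [7]].
Insert 3: 3 bumps 6 from row 1; 6 appends to row 2. P = [[2, 3], [4, 6], [7]].
Insert 5: appended to row 1. P = [[2, 3, 5], [4, 6], [7]].
Insert 1: 1 bumps 2 from row 1; 2 bumps 4 from row 2; 4 bumps 7 from row 3; 7 starts row 4. P = [[1, 3, 5], [2, 6], [4], [7]].

So P = [[1, 3, 5], [2, 6], [4], [7]].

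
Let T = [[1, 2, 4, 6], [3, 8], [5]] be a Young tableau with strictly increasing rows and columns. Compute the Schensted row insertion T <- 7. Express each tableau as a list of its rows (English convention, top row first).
[[1, 2, 4, 6, 7], [3, 8], [5]]

7 is larger than every entry of row 1, so it is appended to row 1. The new tableau is [[1, 2, 4, 6, 7], [3, 8], [5]].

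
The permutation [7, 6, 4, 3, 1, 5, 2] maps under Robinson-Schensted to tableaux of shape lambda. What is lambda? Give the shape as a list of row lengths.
Row-insert each entry into an empty tableau.

After inserting 7: P = [[7]].
After inserting 6: P = [[6], [7]].
After inserting 4: P = [[4], [6], [7]].
After inserting 3: P = [[3], [4], [6], [7]].
After inserting 1: P = [[1], [3], [4], [6], [7]].
After inserting 5: P = [[1, 5], [3], [4], [6], [7]].
After inserting 2: P = [[1, 2], [3, 5], [4], [6], [7]].

The final insertion tableau P = [[1, 2], [3, 5], [4], [6], [7]] has shape [2, 2, 1, 1, 1].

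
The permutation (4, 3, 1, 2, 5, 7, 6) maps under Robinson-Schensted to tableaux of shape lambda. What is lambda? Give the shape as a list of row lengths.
[4, 2, 1]

Row-insert each entry into an empty tableau.

After inserting 4: P = [[4]].
After inserting 3: P = [[3], [4]].
After inserting 1: P = [[1], [3], [4]].
After inserting 2: P = [[1, 2], [3], [4]].
After inserting 5: P = [[1, 2, 5], [3], [4]].
After inserting 7: P = [[1, 2, 5, 7], [3], [4]].
After inserting 6: P = [[1, 2, 5, 6], [3, 7], [4]].

The final insertion tableau P = [[1, 2, 5, 6], [3, 7], [4]] has shape [4, 2, 1].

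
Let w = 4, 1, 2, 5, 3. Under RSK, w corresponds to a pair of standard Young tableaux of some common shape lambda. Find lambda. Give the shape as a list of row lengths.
Row-insert each entry into an empty tableau.

After inserting 4: P = [[4]].
After inserting 1: P = [[1], [4]].
After inserting 2: P = [[1, 2], [4]].
After inserting 5: P = [[1, 2, 5], [4]].
After inserting 3: P = [[1, 2, 3], [4, 5]].

The final insertion tableau P = [[1, 2, 3], [4, 5]] has shape [3, 2].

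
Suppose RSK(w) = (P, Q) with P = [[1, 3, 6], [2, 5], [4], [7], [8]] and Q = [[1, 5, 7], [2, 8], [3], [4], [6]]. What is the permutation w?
Reverse the RSK construction: for i from n down to 1, find the cell of Q containing i, remove the entry at that cell from P, and reverse-bump it up through P; the value ejected from row 1 is w(i).

Step i=8: Q has 8 at row 2, column 2; remove 5 from row 2 of P and reverse-bump: 5 enters row 1 and ejects 3. So w(8) = 3. P is now [[1, 5, 6], [2], [4], [7], [8]].
Step i=7: Q has 7 at row 1, column 3; remove that cell from P, ejecting 6. So w(7) = 6. P is now [[1, 5], [2], [4], [7], [8]].
Step i=6: Q has 6 at row 5, column 1; remove 8 from row 5 of P and reverse-bump: 8 enters row 4 and ejects 7; 7 enters row 3 and ejects 4; 4 enters row 2 and ejects 2; 2 enters row 1 and ejects 1. So w(6) = 1. P is now [[2, 5], [4], [7], [8]].
Step i=5: Q has 5 at row 1, column 2; remove that cell from P, ejecting 5. So w(5) = 5. P is now [[2], [4], [7], [8]].
Step i=4: Q has 4 at row 4, column 1; remove 8 from row 4 of P and reverse-bump: 8 enters row 3 and ejects 7; 7 enters row 2 and ejects 4; 4 enters row 1 and ejects 2. So w(4) = 2. P is now [[4], [7], [8]].
Step i=3: Q has 3 at row 3, column 1; remove 8 from row 3 of P and reverse-bump: 8 enters row 2 and ejects 7; 7 enters row 1 and ejects 4. So w(3) = 4. P is now [[7], [8]].
Step i=2: Q has 2 at row 2, column 1; remove 8 from row 2 of P and reverse-bump: 8 enters row 1 and ejects 7. So w(2) = 7. P is now [[8]].
Step i=1: Q has 1 at row 1, column 1; remove that cell from P, ejecting 8. So w(1) = 8. P is now [].

So w = 8 7 4 2 5 1 6 3.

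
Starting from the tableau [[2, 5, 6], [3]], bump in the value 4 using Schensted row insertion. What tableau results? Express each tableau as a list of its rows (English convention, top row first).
In row 1, 4 replaces 5 (the leftmost entry greater than 4); 5 is bumped to row 2. 5 is appended to row 2. The new tableau is [[2, 4, 6], [3, 5]].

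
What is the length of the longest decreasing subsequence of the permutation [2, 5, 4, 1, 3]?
3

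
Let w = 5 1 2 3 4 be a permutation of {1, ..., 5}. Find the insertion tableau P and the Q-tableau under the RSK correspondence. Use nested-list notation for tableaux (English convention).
Insert each entry of the permutation into P by Schensted row insertion, recording in Q the position of each new cell.

Insert 5: appended to row 1. P = [[5]], Q = [[1]].
Insert 1: 1 bumps 5 from row 1; 5 starts row 2. P = [[1], [5]], Q = [[1], [2]].
Insert 2: appended to row 1. P = [[1, 2], [5]], Q = [[1, 3], [2]].
Insert 3: appended to row 1. P = [[1, 2, 3], [5]], Q = [[1, 3, 4], [2]].
Insert 4: appended to row 1. P = [[1, 2, 3, 4], [5]], Q = [[1, 3, 4, 5], [2]].

So P = [[1, 2, 3, 4], [5]], Q = [[1, 3, 4, 5], [2]].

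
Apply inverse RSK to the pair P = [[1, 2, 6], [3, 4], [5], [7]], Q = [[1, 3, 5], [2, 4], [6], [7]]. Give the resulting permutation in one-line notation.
3 1 7 5 6 4 2

Reverse the RSK construction: for i from n down to 1, find the cell of Q containing i, remove the entry at that cell from P, and reverse-bump it up through P; the value ejected from row 1 is w(i).

Step i=7: Q has 7 at row 4, column 1; remove 7 from row 4 of P and reverse-bump: 7 enters row 3 and ejects 5; 5 enters row 2 and ejects 4; 4 enters row 1 and ejects 2. So w(7) = 2. P is now [[1, 4, 6], [3, 5], [7]].
Step i=6: Q has 6 at row 3, column 1; remove 7 from row 3 of P and reverse-bump: 7 enters row 2 and ejects 5; 5 enters row 1 and ejects 4. So w(6) = 4. P is now [[1, 5, 6], [3, 7]].
Step i=5: Q has 5 at row 1, column 3; remove that cell from P, ejecting 6. So w(5) = 6. P is now [[1, 5], [3, 7]].
Step i=4: Q has 4 at row 2, column 2; remove 7 from row 2 of P and reverse-bump: 7 enters row 1 and ejects 5. So w(4) = 5. P is now [[1, 7], [3]].
Step i=3: Q has 3 at row 1, column 2; remove that cell from P, ejecting 7. So w(3) = 7. P is now [[1], [3]].
Step i=2: Q has 2 at row 2, column 1; remove 3 from row 2 of P and reverse-bump: 3 enters row 1 and ejects 1. So w(2) = 1. P is now [[3]].
Step i=1: Q has 1 at row 1, column 1; remove that cell from P, ejecting 3. So w(1) = 3. P is now [].

So w = 3 1 7 5 6 4 2.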